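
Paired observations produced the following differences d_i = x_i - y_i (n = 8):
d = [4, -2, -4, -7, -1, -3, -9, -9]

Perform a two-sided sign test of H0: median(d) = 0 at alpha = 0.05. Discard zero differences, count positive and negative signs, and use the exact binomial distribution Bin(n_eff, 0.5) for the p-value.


Step 1: Discard zero differences. Original n = 8; n_eff = number of nonzero differences = 8.
Nonzero differences (with sign): +4, -2, -4, -7, -1, -3, -9, -9
Step 2: Count signs: positive = 1, negative = 7.
Step 3: Under H0: P(positive) = 0.5, so the number of positives S ~ Bin(8, 0.5).
Step 4: Two-sided exact p-value = sum of Bin(8,0.5) probabilities at or below the observed probability = 0.070312.
Step 5: alpha = 0.05. fail to reject H0.

n_eff = 8, pos = 1, neg = 7, p = 0.070312, fail to reject H0.


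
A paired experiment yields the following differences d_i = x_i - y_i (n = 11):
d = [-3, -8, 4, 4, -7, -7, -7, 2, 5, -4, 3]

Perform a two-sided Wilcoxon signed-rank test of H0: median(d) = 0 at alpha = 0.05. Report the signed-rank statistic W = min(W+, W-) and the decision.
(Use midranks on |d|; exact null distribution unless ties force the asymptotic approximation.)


Step 1: Drop any zero differences (none here) and take |d_i|.
|d| = [3, 8, 4, 4, 7, 7, 7, 2, 5, 4, 3]
Step 2: Midrank |d_i| (ties get averaged ranks).
ranks: |3|->2.5, |8|->11, |4|->5, |4|->5, |7|->9, |7|->9, |7|->9, |2|->1, |5|->7, |4|->5, |3|->2.5
Step 3: Attach original signs; sum ranks with positive sign and with negative sign.
W+ = 5 + 5 + 1 + 7 + 2.5 = 20.5
W- = 2.5 + 11 + 9 + 9 + 9 + 5 = 45.5
(Check: W+ + W- = 66 should equal n(n+1)/2 = 66.)
Step 4: Test statistic W = min(W+, W-) = 20.5.
Step 5: Ties in |d|, so use the tie-corrected normal approximation.
        E[W] = n(n+1)/4 = 11*12/4 = 33.
        Tie groups: |d|=3 (t=2), |d|=4 (t=3), |d|=7 (t=3); sum(t^3 - t) = 54.
        Var[W] = n(n+1)(2n+1)/24 - sum(t^3-t)/48 = 3036/24 - 54/48 = 125.375.
        z = (W - E[W]) / sqrt(Var[W]) = (20.5 - 33) / 11.1971 = -1.1164.
        Two-sided p = 2*Phi(z) = 0.264268.
Step 6: alpha = 0.05. fail to reject H0.

W+ = 20.5, W- = 45.5, W = min = 20.5, p = 0.264268, fail to reject H0.


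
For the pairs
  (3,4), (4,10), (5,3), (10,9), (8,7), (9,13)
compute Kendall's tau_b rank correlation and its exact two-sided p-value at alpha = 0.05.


Step 1: Enumerate the 15 unordered pairs (i,j) with i<j and classify each by sign(x_j-x_i) * sign(y_j-y_i).
  (1,2):dx=+1,dy=+6->C; (1,3):dx=+2,dy=-1->D; (1,4):dx=+7,dy=+5->C; (1,5):dx=+5,dy=+3->C
  (1,6):dx=+6,dy=+9->C; (2,3):dx=+1,dy=-7->D; (2,4):dx=+6,dy=-1->D; (2,5):dx=+4,dy=-3->D
  (2,6):dx=+5,dy=+3->C; (3,4):dx=+5,dy=+6->C; (3,5):dx=+3,dy=+4->C; (3,6):dx=+4,dy=+10->C
  (4,5):dx=-2,dy=-2->C; (4,6):dx=-1,dy=+4->D; (5,6):dx=+1,dy=+6->C
Step 2: C = 10, D = 5, total pairs = 15.
Step 3: tau = (C - D)/(n(n-1)/2) = (10 - 5)/15 = 0.333333.
Step 4: Exact two-sided p-value (enumerate n! = 720 permutations of y under H0): p = 0.469444.
Step 5: alpha = 0.05. fail to reject H0.

tau_b = 0.3333 (C=10, D=5), p = 0.469444, fail to reject H0.


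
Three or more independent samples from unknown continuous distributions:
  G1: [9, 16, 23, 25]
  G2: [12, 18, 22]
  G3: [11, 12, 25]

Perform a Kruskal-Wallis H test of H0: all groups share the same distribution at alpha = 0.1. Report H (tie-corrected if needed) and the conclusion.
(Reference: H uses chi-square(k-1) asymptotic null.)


Step 1: Combine all N = 10 observations and assign midranks.
sorted (value, group, rank): (9,G1,1), (11,G3,2), (12,G2,3.5), (12,G3,3.5), (16,G1,5), (18,G2,6), (22,G2,7), (23,G1,8), (25,G1,9.5), (25,G3,9.5)
Step 2: Sum ranks within each group.
R_1 = 23.5 (n_1 = 4)
R_2 = 16.5 (n_2 = 3)
R_3 = 15 (n_3 = 3)
Step 3: H = 12/(N(N+1)) * sum(R_i^2/n_i) - 3(N+1)
     = 12/(10*11) * (23.5^2/4 + 16.5^2/3 + 15^2/3) - 3*11
     = 0.109091 * 303.812 - 33
     = 0.143182.
Step 4: Ties present; correction factor C = 1 - 12/(10^3 - 10) = 0.987879. Corrected H = 0.143182 / 0.987879 = 0.144939.
Step 5: Under H0, H ~ chi^2(2); p-value = 0.930094.
Step 6: alpha = 0.1. fail to reject H0.

H = 0.1449, df = 2, p = 0.930094, fail to reject H0.


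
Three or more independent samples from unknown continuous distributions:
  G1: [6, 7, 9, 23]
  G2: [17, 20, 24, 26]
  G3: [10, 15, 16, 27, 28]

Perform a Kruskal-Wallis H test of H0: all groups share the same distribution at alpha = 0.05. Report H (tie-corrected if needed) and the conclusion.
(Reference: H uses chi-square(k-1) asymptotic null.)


Step 1: Combine all N = 13 observations and assign midranks.
sorted (value, group, rank): (6,G1,1), (7,G1,2), (9,G1,3), (10,G3,4), (15,G3,5), (16,G3,6), (17,G2,7), (20,G2,8), (23,G1,9), (24,G2,10), (26,G2,11), (27,G3,12), (28,G3,13)
Step 2: Sum ranks within each group.
R_1 = 15 (n_1 = 4)
R_2 = 36 (n_2 = 4)
R_3 = 40 (n_3 = 5)
Step 3: H = 12/(N(N+1)) * sum(R_i^2/n_i) - 3(N+1)
     = 12/(13*14) * (15^2/4 + 36^2/4 + 40^2/5) - 3*14
     = 0.065934 * 700.25 - 42
     = 4.170330.
Step 4: No ties, so H is used without correction.
Step 5: Under H0, H ~ chi^2(2); p-value = 0.124287.
Step 6: alpha = 0.05. fail to reject H0.

H = 4.1703, df = 2, p = 0.124287, fail to reject H0.


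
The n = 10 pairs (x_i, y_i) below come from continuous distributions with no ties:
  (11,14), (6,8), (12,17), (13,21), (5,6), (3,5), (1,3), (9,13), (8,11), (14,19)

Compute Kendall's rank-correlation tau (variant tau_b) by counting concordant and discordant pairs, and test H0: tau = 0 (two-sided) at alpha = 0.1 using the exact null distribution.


Step 1: Enumerate the 45 unordered pairs (i,j) with i<j and classify each by sign(x_j-x_i) * sign(y_j-y_i).
  (1,2):dx=-5,dy=-6->C; (1,3):dx=+1,dy=+3->C; (1,4):dx=+2,dy=+7->C; (1,5):dx=-6,dy=-8->C
  (1,6):dx=-8,dy=-9->C; (1,7):dx=-10,dy=-11->C; (1,8):dx=-2,dy=-1->C; (1,9):dx=-3,dy=-3->C
  (1,10):dx=+3,dy=+5->C; (2,3):dx=+6,dy=+9->C; (2,4):dx=+7,dy=+13->C; (2,5):dx=-1,dy=-2->C
  (2,6):dx=-3,dy=-3->C; (2,7):dx=-5,dy=-5->C; (2,8):dx=+3,dy=+5->C; (2,9):dx=+2,dy=+3->C
  (2,10):dx=+8,dy=+11->C; (3,4):dx=+1,dy=+4->C; (3,5):dx=-7,dy=-11->C; (3,6):dx=-9,dy=-12->C
  (3,7):dx=-11,dy=-14->C; (3,8):dx=-3,dy=-4->C; (3,9):dx=-4,dy=-6->C; (3,10):dx=+2,dy=+2->C
  (4,5):dx=-8,dy=-15->C; (4,6):dx=-10,dy=-16->C; (4,7):dx=-12,dy=-18->C; (4,8):dx=-4,dy=-8->C
  (4,9):dx=-5,dy=-10->C; (4,10):dx=+1,dy=-2->D; (5,6):dx=-2,dy=-1->C; (5,7):dx=-4,dy=-3->C
  (5,8):dx=+4,dy=+7->C; (5,9):dx=+3,dy=+5->C; (5,10):dx=+9,dy=+13->C; (6,7):dx=-2,dy=-2->C
  (6,8):dx=+6,dy=+8->C; (6,9):dx=+5,dy=+6->C; (6,10):dx=+11,dy=+14->C; (7,8):dx=+8,dy=+10->C
  (7,9):dx=+7,dy=+8->C; (7,10):dx=+13,dy=+16->C; (8,9):dx=-1,dy=-2->C; (8,10):dx=+5,dy=+6->C
  (9,10):dx=+6,dy=+8->C
Step 2: C = 44, D = 1, total pairs = 45.
Step 3: tau = (C - D)/(n(n-1)/2) = (44 - 1)/45 = 0.955556.
Step 4: Exact two-sided p-value (enumerate n! = 3628800 permutations of y under H0): p = 0.000006.
Step 5: alpha = 0.1. reject H0.

tau_b = 0.9556 (C=44, D=1), p = 0.000006, reject H0.


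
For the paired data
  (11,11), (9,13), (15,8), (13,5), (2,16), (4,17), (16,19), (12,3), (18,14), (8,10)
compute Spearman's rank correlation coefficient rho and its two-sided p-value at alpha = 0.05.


Step 1: Rank x and y separately (midranks; no ties here).
rank(x): 11->5, 9->4, 15->8, 13->7, 2->1, 4->2, 16->9, 12->6, 18->10, 8->3
rank(y): 11->5, 13->6, 8->3, 5->2, 16->8, 17->9, 19->10, 3->1, 14->7, 10->4
Step 2: d_i = R_x(i) - R_y(i); compute d_i^2.
  (5-5)^2=0, (4-6)^2=4, (8-3)^2=25, (7-2)^2=25, (1-8)^2=49, (2-9)^2=49, (9-10)^2=1, (6-1)^2=25, (10-7)^2=9, (3-4)^2=1
sum(d^2) = 188.
Step 3: rho = 1 - 6*188 / (10*(10^2 - 1)) = 1 - 1128/990 = -0.139394.
Step 4: Under H0, t = rho * sqrt((n-2)/(1-rho^2)) = -0.3982 ~ t(8).
Step 5: Two-sided p-value from the t-distribution with 8 df = 0.700932.
Step 6: alpha = 0.05. fail to reject H0.

rho = -0.1394, p = 0.700932, fail to reject H0 at alpha = 0.05.


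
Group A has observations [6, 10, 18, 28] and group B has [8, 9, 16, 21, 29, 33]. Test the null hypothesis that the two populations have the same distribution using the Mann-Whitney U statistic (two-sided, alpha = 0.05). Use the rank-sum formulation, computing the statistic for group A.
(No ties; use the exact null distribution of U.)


Step 1: Combine and sort all 10 observations; assign midranks.
sorted (value, group): (6,X), (8,Y), (9,Y), (10,X), (16,Y), (18,X), (21,Y), (28,X), (29,Y), (33,Y)
ranks: 6->1, 8->2, 9->3, 10->4, 16->5, 18->6, 21->7, 28->8, 29->9, 33->10
Step 2: Rank sum for X: R1 = 1 + 4 + 6 + 8 = 19.
Step 3: U_X = R1 - n1(n1+1)/2 = 19 - 4*5/2 = 19 - 10 = 9.
       U_Y = n1*n2 - U_X = 24 - 9 = 15.
Step 4: No ties, so the exact null distribution of U (based on enumerating the C(10,4) = 210 equally likely rank assignments) gives the two-sided p-value.
Step 5: p-value = 0.609524; compare to alpha = 0.05. fail to reject H0.

U_X = 9, p = 0.609524, fail to reject H0 at alpha = 0.05.


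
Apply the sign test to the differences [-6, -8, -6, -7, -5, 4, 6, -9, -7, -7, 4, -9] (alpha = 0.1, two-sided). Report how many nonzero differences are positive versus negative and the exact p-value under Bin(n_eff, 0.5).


Step 1: Discard zero differences. Original n = 12; n_eff = number of nonzero differences = 12.
Nonzero differences (with sign): -6, -8, -6, -7, -5, +4, +6, -9, -7, -7, +4, -9
Step 2: Count signs: positive = 3, negative = 9.
Step 3: Under H0: P(positive) = 0.5, so the number of positives S ~ Bin(12, 0.5).
Step 4: Two-sided exact p-value = sum of Bin(12,0.5) probabilities at or below the observed probability = 0.145996.
Step 5: alpha = 0.1. fail to reject H0.

n_eff = 12, pos = 3, neg = 9, p = 0.145996, fail to reject H0.


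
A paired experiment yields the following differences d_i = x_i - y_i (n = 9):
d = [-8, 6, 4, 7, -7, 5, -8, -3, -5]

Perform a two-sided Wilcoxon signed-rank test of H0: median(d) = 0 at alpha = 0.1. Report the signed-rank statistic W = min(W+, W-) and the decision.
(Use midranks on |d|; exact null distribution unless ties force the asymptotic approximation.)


Step 1: Drop any zero differences (none here) and take |d_i|.
|d| = [8, 6, 4, 7, 7, 5, 8, 3, 5]
Step 2: Midrank |d_i| (ties get averaged ranks).
ranks: |8|->8.5, |6|->5, |4|->2, |7|->6.5, |7|->6.5, |5|->3.5, |8|->8.5, |3|->1, |5|->3.5
Step 3: Attach original signs; sum ranks with positive sign and with negative sign.
W+ = 5 + 2 + 6.5 + 3.5 = 17
W- = 8.5 + 6.5 + 8.5 + 1 + 3.5 = 28
(Check: W+ + W- = 45 should equal n(n+1)/2 = 45.)
Step 4: Test statistic W = min(W+, W-) = 17.
Step 5: Ties in |d|, so use the tie-corrected normal approximation.
        E[W] = n(n+1)/4 = 9*10/4 = 22.5.
        Tie groups: |d|=5 (t=2), |d|=7 (t=2), |d|=8 (t=2); sum(t^3 - t) = 18.
        Var[W] = n(n+1)(2n+1)/24 - sum(t^3-t)/48 = 1710/24 - 18/48 = 70.875.
        z = (W - E[W]) / sqrt(Var[W]) = (17 - 22.5) / 8.4187 = -0.6533.
        Two-sided p = 2*Phi(z) = 0.513560.
Step 6: alpha = 0.1. fail to reject H0.

W+ = 17, W- = 28, W = min = 17, p = 0.513560, fail to reject H0.


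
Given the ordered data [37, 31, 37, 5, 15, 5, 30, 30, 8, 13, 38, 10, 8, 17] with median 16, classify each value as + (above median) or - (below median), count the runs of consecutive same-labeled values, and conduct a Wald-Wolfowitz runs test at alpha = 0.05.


Step 1: Compute median = 16; label A = above, B = below.
Labels in order: AAABBBAABBABBA  (n_A = 7, n_B = 7)
Step 2: Count runs R = 7.
Step 3: Under H0 (random ordering), E[R] = 2*n_A*n_B/(n_A+n_B) + 1 = 2*7*7/14 + 1 = 8.0000.
        Var[R] = 2*n_A*n_B*(2*n_A*n_B - n_A - n_B) / ((n_A+n_B)^2 * (n_A+n_B-1)) = 8232/2548 = 3.2308.
        SD[R] = 1.7974.
Step 4: Continuity-corrected z = (R + 0.5 - E[R]) / SD[R] = (7 + 0.5 - 8.0000) / 1.7974 = -0.2782.
Step 5: Two-sided p-value via normal approximation = 2*(1 - Phi(|z|)) = 0.780879.
Step 6: alpha = 0.05. fail to reject H0.

R = 7, z = -0.2782, p = 0.780879, fail to reject H0.


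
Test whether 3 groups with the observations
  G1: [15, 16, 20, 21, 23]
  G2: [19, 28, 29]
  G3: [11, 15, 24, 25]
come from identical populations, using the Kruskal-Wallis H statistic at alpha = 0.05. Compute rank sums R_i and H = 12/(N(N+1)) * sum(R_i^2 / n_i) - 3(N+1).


Step 1: Combine all N = 12 observations and assign midranks.
sorted (value, group, rank): (11,G3,1), (15,G1,2.5), (15,G3,2.5), (16,G1,4), (19,G2,5), (20,G1,6), (21,G1,7), (23,G1,8), (24,G3,9), (25,G3,10), (28,G2,11), (29,G2,12)
Step 2: Sum ranks within each group.
R_1 = 27.5 (n_1 = 5)
R_2 = 28 (n_2 = 3)
R_3 = 22.5 (n_3 = 4)
Step 3: H = 12/(N(N+1)) * sum(R_i^2/n_i) - 3(N+1)
     = 12/(12*13) * (27.5^2/5 + 28^2/3 + 22.5^2/4) - 3*13
     = 0.076923 * 539.146 - 39
     = 2.472756.
Step 4: Ties present; correction factor C = 1 - 6/(12^3 - 12) = 0.996503. Corrected H = 2.472756 / 0.996503 = 2.481433.
Step 5: Under H0, H ~ chi^2(2); p-value = 0.289177.
Step 6: alpha = 0.05. fail to reject H0.

H = 2.4814, df = 2, p = 0.289177, fail to reject H0.


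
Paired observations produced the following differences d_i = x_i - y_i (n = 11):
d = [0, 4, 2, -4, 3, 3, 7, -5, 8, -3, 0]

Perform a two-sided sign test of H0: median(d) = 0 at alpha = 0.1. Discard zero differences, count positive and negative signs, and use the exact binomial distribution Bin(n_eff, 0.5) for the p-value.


Step 1: Discard zero differences. Original n = 11; n_eff = number of nonzero differences = 9.
Nonzero differences (with sign): +4, +2, -4, +3, +3, +7, -5, +8, -3
Step 2: Count signs: positive = 6, negative = 3.
Step 3: Under H0: P(positive) = 0.5, so the number of positives S ~ Bin(9, 0.5).
Step 4: Two-sided exact p-value = sum of Bin(9,0.5) probabilities at or below the observed probability = 0.507812.
Step 5: alpha = 0.1. fail to reject H0.

n_eff = 9, pos = 6, neg = 3, p = 0.507812, fail to reject H0.


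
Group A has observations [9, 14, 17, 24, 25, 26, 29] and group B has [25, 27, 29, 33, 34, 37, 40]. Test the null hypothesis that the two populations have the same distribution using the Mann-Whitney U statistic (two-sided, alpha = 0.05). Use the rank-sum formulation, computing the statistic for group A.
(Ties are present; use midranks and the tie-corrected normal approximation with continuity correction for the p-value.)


Step 1: Combine and sort all 14 observations; assign midranks.
sorted (value, group): (9,X), (14,X), (17,X), (24,X), (25,X), (25,Y), (26,X), (27,Y), (29,X), (29,Y), (33,Y), (34,Y), (37,Y), (40,Y)
ranks: 9->1, 14->2, 17->3, 24->4, 25->5.5, 25->5.5, 26->7, 27->8, 29->9.5, 29->9.5, 33->11, 34->12, 37->13, 40->14
Step 2: Rank sum for X: R1 = 1 + 2 + 3 + 4 + 5.5 + 7 + 9.5 = 32.
Step 3: U_X = R1 - n1(n1+1)/2 = 32 - 7*8/2 = 32 - 28 = 4.
       U_Y = n1*n2 - U_X = 49 - 4 = 45.
Step 4: Ties are present, so use the tie-corrected normal approximation (with continuity correction) for the p-value.
Step 5: p-value = 0.010433; compare to alpha = 0.05. reject H0.

U_X = 4, p = 0.010433, reject H0 at alpha = 0.05.


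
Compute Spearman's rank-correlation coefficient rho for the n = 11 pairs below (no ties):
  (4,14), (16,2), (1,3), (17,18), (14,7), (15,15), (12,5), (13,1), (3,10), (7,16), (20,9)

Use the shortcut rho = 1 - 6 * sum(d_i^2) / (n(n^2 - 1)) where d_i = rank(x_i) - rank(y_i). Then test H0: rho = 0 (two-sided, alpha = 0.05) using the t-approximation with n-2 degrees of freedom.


Step 1: Rank x and y separately (midranks; no ties here).
rank(x): 4->3, 16->9, 1->1, 17->10, 14->7, 15->8, 12->5, 13->6, 3->2, 7->4, 20->11
rank(y): 14->8, 2->2, 3->3, 18->11, 7->5, 15->9, 5->4, 1->1, 10->7, 16->10, 9->6
Step 2: d_i = R_x(i) - R_y(i); compute d_i^2.
  (3-8)^2=25, (9-2)^2=49, (1-3)^2=4, (10-11)^2=1, (7-5)^2=4, (8-9)^2=1, (5-4)^2=1, (6-1)^2=25, (2-7)^2=25, (4-10)^2=36, (11-6)^2=25
sum(d^2) = 196.
Step 3: rho = 1 - 6*196 / (11*(11^2 - 1)) = 1 - 1176/1320 = 0.109091.
Step 4: Under H0, t = rho * sqrt((n-2)/(1-rho^2)) = 0.3292 ~ t(9).
Step 5: Two-sided p-value from the t-distribution with 9 df = 0.749509.
Step 6: alpha = 0.05. fail to reject H0.

rho = 0.1091, p = 0.749509, fail to reject H0 at alpha = 0.05.


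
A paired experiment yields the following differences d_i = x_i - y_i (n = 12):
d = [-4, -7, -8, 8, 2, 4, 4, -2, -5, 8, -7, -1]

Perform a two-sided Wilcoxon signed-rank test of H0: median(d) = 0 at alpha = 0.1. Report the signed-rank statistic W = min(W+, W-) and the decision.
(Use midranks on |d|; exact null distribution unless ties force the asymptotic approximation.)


Step 1: Drop any zero differences (none here) and take |d_i|.
|d| = [4, 7, 8, 8, 2, 4, 4, 2, 5, 8, 7, 1]
Step 2: Midrank |d_i| (ties get averaged ranks).
ranks: |4|->5, |7|->8.5, |8|->11, |8|->11, |2|->2.5, |4|->5, |4|->5, |2|->2.5, |5|->7, |8|->11, |7|->8.5, |1|->1
Step 3: Attach original signs; sum ranks with positive sign and with negative sign.
W+ = 11 + 2.5 + 5 + 5 + 11 = 34.5
W- = 5 + 8.5 + 11 + 2.5 + 7 + 8.5 + 1 = 43.5
(Check: W+ + W- = 78 should equal n(n+1)/2 = 78.)
Step 4: Test statistic W = min(W+, W-) = 34.5.
Step 5: Ties in |d|, so use the tie-corrected normal approximation.
        E[W] = n(n+1)/4 = 12*13/4 = 39.
        Tie groups: |d|=2 (t=2), |d|=4 (t=3), |d|=7 (t=2), |d|=8 (t=3); sum(t^3 - t) = 60.
        Var[W] = n(n+1)(2n+1)/24 - sum(t^3-t)/48 = 3900/24 - 60/48 = 161.25.
        z = (W - E[W]) / sqrt(Var[W]) = (34.5 - 39) / 12.6984 = -0.3544.
        Two-sided p = 2*Phi(z) = 0.723058.
Step 6: alpha = 0.1. fail to reject H0.

W+ = 34.5, W- = 43.5, W = min = 34.5, p = 0.723058, fail to reject H0.


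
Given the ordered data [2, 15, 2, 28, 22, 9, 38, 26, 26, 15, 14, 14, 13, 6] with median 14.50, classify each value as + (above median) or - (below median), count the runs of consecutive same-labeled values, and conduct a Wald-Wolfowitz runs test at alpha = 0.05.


Step 1: Compute median = 14.50; label A = above, B = below.
Labels in order: BABAABAAAABBBB  (n_A = 7, n_B = 7)
Step 2: Count runs R = 7.
Step 3: Under H0 (random ordering), E[R] = 2*n_A*n_B/(n_A+n_B) + 1 = 2*7*7/14 + 1 = 8.0000.
        Var[R] = 2*n_A*n_B*(2*n_A*n_B - n_A - n_B) / ((n_A+n_B)^2 * (n_A+n_B-1)) = 8232/2548 = 3.2308.
        SD[R] = 1.7974.
Step 4: Continuity-corrected z = (R + 0.5 - E[R]) / SD[R] = (7 + 0.5 - 8.0000) / 1.7974 = -0.2782.
Step 5: Two-sided p-value via normal approximation = 2*(1 - Phi(|z|)) = 0.780879.
Step 6: alpha = 0.05. fail to reject H0.

R = 7, z = -0.2782, p = 0.780879, fail to reject H0.


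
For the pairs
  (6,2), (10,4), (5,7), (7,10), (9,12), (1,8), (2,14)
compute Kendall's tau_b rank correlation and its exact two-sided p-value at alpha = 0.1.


Step 1: Enumerate the 21 unordered pairs (i,j) with i<j and classify each by sign(x_j-x_i) * sign(y_j-y_i).
  (1,2):dx=+4,dy=+2->C; (1,3):dx=-1,dy=+5->D; (1,4):dx=+1,dy=+8->C; (1,5):dx=+3,dy=+10->C
  (1,6):dx=-5,dy=+6->D; (1,7):dx=-4,dy=+12->D; (2,3):dx=-5,dy=+3->D; (2,4):dx=-3,dy=+6->D
  (2,5):dx=-1,dy=+8->D; (2,6):dx=-9,dy=+4->D; (2,7):dx=-8,dy=+10->D; (3,4):dx=+2,dy=+3->C
  (3,5):dx=+4,dy=+5->C; (3,6):dx=-4,dy=+1->D; (3,7):dx=-3,dy=+7->D; (4,5):dx=+2,dy=+2->C
  (4,6):dx=-6,dy=-2->C; (4,7):dx=-5,dy=+4->D; (5,6):dx=-8,dy=-4->C; (5,7):dx=-7,dy=+2->D
  (6,7):dx=+1,dy=+6->C
Step 2: C = 9, D = 12, total pairs = 21.
Step 3: tau = (C - D)/(n(n-1)/2) = (9 - 12)/21 = -0.142857.
Step 4: Exact two-sided p-value (enumerate n! = 5040 permutations of y under H0): p = 0.772619.
Step 5: alpha = 0.1. fail to reject H0.

tau_b = -0.1429 (C=9, D=12), p = 0.772619, fail to reject H0.


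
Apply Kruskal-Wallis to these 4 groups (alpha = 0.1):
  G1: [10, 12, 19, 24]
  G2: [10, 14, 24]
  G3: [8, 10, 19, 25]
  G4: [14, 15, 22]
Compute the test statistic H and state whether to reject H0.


Step 1: Combine all N = 14 observations and assign midranks.
sorted (value, group, rank): (8,G3,1), (10,G1,3), (10,G2,3), (10,G3,3), (12,G1,5), (14,G2,6.5), (14,G4,6.5), (15,G4,8), (19,G1,9.5), (19,G3,9.5), (22,G4,11), (24,G1,12.5), (24,G2,12.5), (25,G3,14)
Step 2: Sum ranks within each group.
R_1 = 30 (n_1 = 4)
R_2 = 22 (n_2 = 3)
R_3 = 27.5 (n_3 = 4)
R_4 = 25.5 (n_4 = 3)
Step 3: H = 12/(N(N+1)) * sum(R_i^2/n_i) - 3(N+1)
     = 12/(14*15) * (30^2/4 + 22^2/3 + 27.5^2/4 + 25.5^2/3) - 3*15
     = 0.057143 * 792.146 - 45
     = 0.265476.
Step 4: Ties present; correction factor C = 1 - 42/(14^3 - 14) = 0.984615. Corrected H = 0.265476 / 0.984615 = 0.269624.
Step 5: Under H0, H ~ chi^2(3); p-value = 0.965636.
Step 6: alpha = 0.1. fail to reject H0.

H = 0.2696, df = 3, p = 0.965636, fail to reject H0.


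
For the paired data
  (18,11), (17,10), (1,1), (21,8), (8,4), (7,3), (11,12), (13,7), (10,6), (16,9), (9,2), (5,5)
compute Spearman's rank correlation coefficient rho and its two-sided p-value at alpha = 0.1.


Step 1: Rank x and y separately (midranks; no ties here).
rank(x): 18->11, 17->10, 1->1, 21->12, 8->4, 7->3, 11->7, 13->8, 10->6, 16->9, 9->5, 5->2
rank(y): 11->11, 10->10, 1->1, 8->8, 4->4, 3->3, 12->12, 7->7, 6->6, 9->9, 2->2, 5->5
Step 2: d_i = R_x(i) - R_y(i); compute d_i^2.
  (11-11)^2=0, (10-10)^2=0, (1-1)^2=0, (12-8)^2=16, (4-4)^2=0, (3-3)^2=0, (7-12)^2=25, (8-7)^2=1, (6-6)^2=0, (9-9)^2=0, (5-2)^2=9, (2-5)^2=9
sum(d^2) = 60.
Step 3: rho = 1 - 6*60 / (12*(12^2 - 1)) = 1 - 360/1716 = 0.790210.
Step 4: Under H0, t = rho * sqrt((n-2)/(1-rho^2)) = 4.0775 ~ t(10).
Step 5: Two-sided p-value from the t-distribution with 10 df = 0.002223.
Step 6: alpha = 0.1. reject H0.

rho = 0.7902, p = 0.002223, reject H0 at alpha = 0.1.


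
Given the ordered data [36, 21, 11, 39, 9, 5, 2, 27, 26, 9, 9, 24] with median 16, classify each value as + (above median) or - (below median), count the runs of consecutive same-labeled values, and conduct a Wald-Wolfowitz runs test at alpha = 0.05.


Step 1: Compute median = 16; label A = above, B = below.
Labels in order: AABABBBAABBA  (n_A = 6, n_B = 6)
Step 2: Count runs R = 7.
Step 3: Under H0 (random ordering), E[R] = 2*n_A*n_B/(n_A+n_B) + 1 = 2*6*6/12 + 1 = 7.0000.
        Var[R] = 2*n_A*n_B*(2*n_A*n_B - n_A - n_B) / ((n_A+n_B)^2 * (n_A+n_B-1)) = 4320/1584 = 2.7273.
        SD[R] = 1.6514.
Step 4: R = E[R], so z = 0 with no continuity correction.
Step 5: Two-sided p-value via normal approximation = 2*(1 - Phi(|z|)) = 1.000000.
Step 6: alpha = 0.05. fail to reject H0.

R = 7, z = 0.0000, p = 1.000000, fail to reject H0.


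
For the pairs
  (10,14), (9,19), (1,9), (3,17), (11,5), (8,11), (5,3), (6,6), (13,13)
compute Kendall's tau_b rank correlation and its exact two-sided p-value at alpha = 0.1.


Step 1: Enumerate the 36 unordered pairs (i,j) with i<j and classify each by sign(x_j-x_i) * sign(y_j-y_i).
  (1,2):dx=-1,dy=+5->D; (1,3):dx=-9,dy=-5->C; (1,4):dx=-7,dy=+3->D; (1,5):dx=+1,dy=-9->D
  (1,6):dx=-2,dy=-3->C; (1,7):dx=-5,dy=-11->C; (1,8):dx=-4,dy=-8->C; (1,9):dx=+3,dy=-1->D
  (2,3):dx=-8,dy=-10->C; (2,4):dx=-6,dy=-2->C; (2,5):dx=+2,dy=-14->D; (2,6):dx=-1,dy=-8->C
  (2,7):dx=-4,dy=-16->C; (2,8):dx=-3,dy=-13->C; (2,9):dx=+4,dy=-6->D; (3,4):dx=+2,dy=+8->C
  (3,5):dx=+10,dy=-4->D; (3,6):dx=+7,dy=+2->C; (3,7):dx=+4,dy=-6->D; (3,8):dx=+5,dy=-3->D
  (3,9):dx=+12,dy=+4->C; (4,5):dx=+8,dy=-12->D; (4,6):dx=+5,dy=-6->D; (4,7):dx=+2,dy=-14->D
  (4,8):dx=+3,dy=-11->D; (4,9):dx=+10,dy=-4->D; (5,6):dx=-3,dy=+6->D; (5,7):dx=-6,dy=-2->C
  (5,8):dx=-5,dy=+1->D; (5,9):dx=+2,dy=+8->C; (6,7):dx=-3,dy=-8->C; (6,8):dx=-2,dy=-5->C
  (6,9):dx=+5,dy=+2->C; (7,8):dx=+1,dy=+3->C; (7,9):dx=+8,dy=+10->C; (8,9):dx=+7,dy=+7->C
Step 2: C = 20, D = 16, total pairs = 36.
Step 3: tau = (C - D)/(n(n-1)/2) = (20 - 16)/36 = 0.111111.
Step 4: Exact two-sided p-value (enumerate n! = 362880 permutations of y under H0): p = 0.761414.
Step 5: alpha = 0.1. fail to reject H0.

tau_b = 0.1111 (C=20, D=16), p = 0.761414, fail to reject H0.


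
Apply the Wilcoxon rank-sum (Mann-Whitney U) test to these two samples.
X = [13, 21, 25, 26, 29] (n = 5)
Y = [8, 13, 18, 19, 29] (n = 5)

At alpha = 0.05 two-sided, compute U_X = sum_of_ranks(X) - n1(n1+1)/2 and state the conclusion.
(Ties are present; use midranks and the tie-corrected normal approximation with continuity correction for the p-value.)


Step 1: Combine and sort all 10 observations; assign midranks.
sorted (value, group): (8,Y), (13,X), (13,Y), (18,Y), (19,Y), (21,X), (25,X), (26,X), (29,X), (29,Y)
ranks: 8->1, 13->2.5, 13->2.5, 18->4, 19->5, 21->6, 25->7, 26->8, 29->9.5, 29->9.5
Step 2: Rank sum for X: R1 = 2.5 + 6 + 7 + 8 + 9.5 = 33.
Step 3: U_X = R1 - n1(n1+1)/2 = 33 - 5*6/2 = 33 - 15 = 18.
       U_Y = n1*n2 - U_X = 25 - 18 = 7.
Step 4: Ties are present, so use the tie-corrected normal approximation (with continuity correction) for the p-value.
Step 5: p-value = 0.293326; compare to alpha = 0.05. fail to reject H0.

U_X = 18, p = 0.293326, fail to reject H0 at alpha = 0.05.


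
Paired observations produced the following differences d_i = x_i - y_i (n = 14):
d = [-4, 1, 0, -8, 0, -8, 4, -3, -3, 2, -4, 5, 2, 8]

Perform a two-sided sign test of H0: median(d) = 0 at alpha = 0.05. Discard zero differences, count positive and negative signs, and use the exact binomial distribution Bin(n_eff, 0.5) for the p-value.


Step 1: Discard zero differences. Original n = 14; n_eff = number of nonzero differences = 12.
Nonzero differences (with sign): -4, +1, -8, -8, +4, -3, -3, +2, -4, +5, +2, +8
Step 2: Count signs: positive = 6, negative = 6.
Step 3: Under H0: P(positive) = 0.5, so the number of positives S ~ Bin(12, 0.5).
Step 4: Two-sided exact p-value = sum of Bin(12,0.5) probabilities at or below the observed probability = 1.000000.
Step 5: alpha = 0.05. fail to reject H0.

n_eff = 12, pos = 6, neg = 6, p = 1.000000, fail to reject H0.


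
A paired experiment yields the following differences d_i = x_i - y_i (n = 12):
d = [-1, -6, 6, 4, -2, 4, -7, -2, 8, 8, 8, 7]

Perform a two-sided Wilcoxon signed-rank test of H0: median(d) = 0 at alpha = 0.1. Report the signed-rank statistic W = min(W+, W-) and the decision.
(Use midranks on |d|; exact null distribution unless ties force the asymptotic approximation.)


Step 1: Drop any zero differences (none here) and take |d_i|.
|d| = [1, 6, 6, 4, 2, 4, 7, 2, 8, 8, 8, 7]
Step 2: Midrank |d_i| (ties get averaged ranks).
ranks: |1|->1, |6|->6.5, |6|->6.5, |4|->4.5, |2|->2.5, |4|->4.5, |7|->8.5, |2|->2.5, |8|->11, |8|->11, |8|->11, |7|->8.5
Step 3: Attach original signs; sum ranks with positive sign and with negative sign.
W+ = 6.5 + 4.5 + 4.5 + 11 + 11 + 11 + 8.5 = 57
W- = 1 + 6.5 + 2.5 + 8.5 + 2.5 = 21
(Check: W+ + W- = 78 should equal n(n+1)/2 = 78.)
Step 4: Test statistic W = min(W+, W-) = 21.
Step 5: Ties in |d|, so use the tie-corrected normal approximation.
        E[W] = n(n+1)/4 = 12*13/4 = 39.
        Tie groups: |d|=2 (t=2), |d|=4 (t=2), |d|=6 (t=2), |d|=7 (t=2), |d|=8 (t=3); sum(t^3 - t) = 48.
        Var[W] = n(n+1)(2n+1)/24 - sum(t^3-t)/48 = 3900/24 - 48/48 = 161.5.
        z = (W - E[W]) / sqrt(Var[W]) = (21 - 39) / 12.7083 = -1.4164.
        Two-sided p = 2*Phi(z) = 0.156658.
Step 6: alpha = 0.1. fail to reject H0.

W+ = 57, W- = 21, W = min = 21, p = 0.156658, fail to reject H0.


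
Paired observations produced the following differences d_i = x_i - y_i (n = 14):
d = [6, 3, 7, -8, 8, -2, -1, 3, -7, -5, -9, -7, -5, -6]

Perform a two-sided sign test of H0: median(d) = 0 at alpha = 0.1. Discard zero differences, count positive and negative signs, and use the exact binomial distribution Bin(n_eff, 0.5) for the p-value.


Step 1: Discard zero differences. Original n = 14; n_eff = number of nonzero differences = 14.
Nonzero differences (with sign): +6, +3, +7, -8, +8, -2, -1, +3, -7, -5, -9, -7, -5, -6
Step 2: Count signs: positive = 5, negative = 9.
Step 3: Under H0: P(positive) = 0.5, so the number of positives S ~ Bin(14, 0.5).
Step 4: Two-sided exact p-value = sum of Bin(14,0.5) probabilities at or below the observed probability = 0.423950.
Step 5: alpha = 0.1. fail to reject H0.

n_eff = 14, pos = 5, neg = 9, p = 0.423950, fail to reject H0.


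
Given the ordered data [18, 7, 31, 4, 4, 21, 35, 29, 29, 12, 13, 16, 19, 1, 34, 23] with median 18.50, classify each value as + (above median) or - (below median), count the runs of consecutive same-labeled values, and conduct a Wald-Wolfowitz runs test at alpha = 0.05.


Step 1: Compute median = 18.50; label A = above, B = below.
Labels in order: BBABBAAAABBBABAA  (n_A = 8, n_B = 8)
Step 2: Count runs R = 8.
Step 3: Under H0 (random ordering), E[R] = 2*n_A*n_B/(n_A+n_B) + 1 = 2*8*8/16 + 1 = 9.0000.
        Var[R] = 2*n_A*n_B*(2*n_A*n_B - n_A - n_B) / ((n_A+n_B)^2 * (n_A+n_B-1)) = 14336/3840 = 3.7333.
        SD[R] = 1.9322.
Step 4: Continuity-corrected z = (R + 0.5 - E[R]) / SD[R] = (8 + 0.5 - 9.0000) / 1.9322 = -0.2588.
Step 5: Two-sided p-value via normal approximation = 2*(1 - Phi(|z|)) = 0.795809.
Step 6: alpha = 0.05. fail to reject H0.

R = 8, z = -0.2588, p = 0.795809, fail to reject H0.


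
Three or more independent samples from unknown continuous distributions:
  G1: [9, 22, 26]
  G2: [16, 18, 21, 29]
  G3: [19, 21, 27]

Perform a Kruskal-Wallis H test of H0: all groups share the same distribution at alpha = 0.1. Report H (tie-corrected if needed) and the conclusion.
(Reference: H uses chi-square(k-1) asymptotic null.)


Step 1: Combine all N = 10 observations and assign midranks.
sorted (value, group, rank): (9,G1,1), (16,G2,2), (18,G2,3), (19,G3,4), (21,G2,5.5), (21,G3,5.5), (22,G1,7), (26,G1,8), (27,G3,9), (29,G2,10)
Step 2: Sum ranks within each group.
R_1 = 16 (n_1 = 3)
R_2 = 20.5 (n_2 = 4)
R_3 = 18.5 (n_3 = 3)
Step 3: H = 12/(N(N+1)) * sum(R_i^2/n_i) - 3(N+1)
     = 12/(10*11) * (16^2/3 + 20.5^2/4 + 18.5^2/3) - 3*11
     = 0.109091 * 304.479 - 33
     = 0.215909.
Step 4: Ties present; correction factor C = 1 - 6/(10^3 - 10) = 0.993939. Corrected H = 0.215909 / 0.993939 = 0.217226.
Step 5: Under H0, H ~ chi^2(2); p-value = 0.897078.
Step 6: alpha = 0.1. fail to reject H0.

H = 0.2172, df = 2, p = 0.897078, fail to reject H0.


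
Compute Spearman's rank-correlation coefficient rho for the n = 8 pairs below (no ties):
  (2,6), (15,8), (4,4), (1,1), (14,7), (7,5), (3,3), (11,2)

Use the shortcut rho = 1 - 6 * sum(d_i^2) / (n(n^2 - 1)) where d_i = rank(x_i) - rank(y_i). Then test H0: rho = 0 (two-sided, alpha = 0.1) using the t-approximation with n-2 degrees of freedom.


Step 1: Rank x and y separately (midranks; no ties here).
rank(x): 2->2, 15->8, 4->4, 1->1, 14->7, 7->5, 3->3, 11->6
rank(y): 6->6, 8->8, 4->4, 1->1, 7->7, 5->5, 3->3, 2->2
Step 2: d_i = R_x(i) - R_y(i); compute d_i^2.
  (2-6)^2=16, (8-8)^2=0, (4-4)^2=0, (1-1)^2=0, (7-7)^2=0, (5-5)^2=0, (3-3)^2=0, (6-2)^2=16
sum(d^2) = 32.
Step 3: rho = 1 - 6*32 / (8*(8^2 - 1)) = 1 - 192/504 = 0.619048.
Step 4: Under H0, t = rho * sqrt((n-2)/(1-rho^2)) = 1.9308 ~ t(6).
Step 5: Two-sided p-value from the t-distribution with 6 df = 0.101733.
Step 6: alpha = 0.1. fail to reject H0.

rho = 0.6190, p = 0.101733, fail to reject H0 at alpha = 0.1.


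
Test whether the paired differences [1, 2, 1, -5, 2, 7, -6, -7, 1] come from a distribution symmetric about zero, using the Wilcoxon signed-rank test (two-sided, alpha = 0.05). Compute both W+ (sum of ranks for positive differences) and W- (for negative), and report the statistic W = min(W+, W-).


Step 1: Drop any zero differences (none here) and take |d_i|.
|d| = [1, 2, 1, 5, 2, 7, 6, 7, 1]
Step 2: Midrank |d_i| (ties get averaged ranks).
ranks: |1|->2, |2|->4.5, |1|->2, |5|->6, |2|->4.5, |7|->8.5, |6|->7, |7|->8.5, |1|->2
Step 3: Attach original signs; sum ranks with positive sign and with negative sign.
W+ = 2 + 4.5 + 2 + 4.5 + 8.5 + 2 = 23.5
W- = 6 + 7 + 8.5 = 21.5
(Check: W+ + W- = 45 should equal n(n+1)/2 = 45.)
Step 4: Test statistic W = min(W+, W-) = 21.5.
Step 5: Ties in |d|, so use the tie-corrected normal approximation.
        E[W] = n(n+1)/4 = 9*10/4 = 22.5.
        Tie groups: |d|=1 (t=3), |d|=2 (t=2), |d|=7 (t=2); sum(t^3 - t) = 36.
        Var[W] = n(n+1)(2n+1)/24 - sum(t^3-t)/48 = 1710/24 - 36/48 = 70.5.
        z = (W - E[W]) / sqrt(Var[W]) = (21.5 - 22.5) / 8.3964 = -0.1191.
        Two-sided p = 2*Phi(z) = 0.905198.
Step 6: alpha = 0.05. fail to reject H0.

W+ = 23.5, W- = 21.5, W = min = 21.5, p = 0.905198, fail to reject H0.


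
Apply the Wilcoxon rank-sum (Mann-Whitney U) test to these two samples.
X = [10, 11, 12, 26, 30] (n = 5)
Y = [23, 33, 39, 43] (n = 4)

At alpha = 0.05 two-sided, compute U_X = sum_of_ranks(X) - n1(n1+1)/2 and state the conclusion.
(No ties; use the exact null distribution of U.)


Step 1: Combine and sort all 9 observations; assign midranks.
sorted (value, group): (10,X), (11,X), (12,X), (23,Y), (26,X), (30,X), (33,Y), (39,Y), (43,Y)
ranks: 10->1, 11->2, 12->3, 23->4, 26->5, 30->6, 33->7, 39->8, 43->9
Step 2: Rank sum for X: R1 = 1 + 2 + 3 + 5 + 6 = 17.
Step 3: U_X = R1 - n1(n1+1)/2 = 17 - 5*6/2 = 17 - 15 = 2.
       U_Y = n1*n2 - U_X = 20 - 2 = 18.
Step 4: No ties, so the exact null distribution of U (based on enumerating the C(9,5) = 126 equally likely rank assignments) gives the two-sided p-value.
Step 5: p-value = 0.063492; compare to alpha = 0.05. fail to reject H0.

U_X = 2, p = 0.063492, fail to reject H0 at alpha = 0.05.


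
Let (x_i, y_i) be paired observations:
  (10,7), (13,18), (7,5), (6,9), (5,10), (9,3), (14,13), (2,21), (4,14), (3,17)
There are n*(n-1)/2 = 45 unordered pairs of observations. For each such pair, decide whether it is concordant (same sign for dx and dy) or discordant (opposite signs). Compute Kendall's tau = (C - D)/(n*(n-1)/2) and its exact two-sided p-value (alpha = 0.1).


Step 1: Enumerate the 45 unordered pairs (i,j) with i<j and classify each by sign(x_j-x_i) * sign(y_j-y_i).
  (1,2):dx=+3,dy=+11->C; (1,3):dx=-3,dy=-2->C; (1,4):dx=-4,dy=+2->D; (1,5):dx=-5,dy=+3->D
  (1,6):dx=-1,dy=-4->C; (1,7):dx=+4,dy=+6->C; (1,8):dx=-8,dy=+14->D; (1,9):dx=-6,dy=+7->D
  (1,10):dx=-7,dy=+10->D; (2,3):dx=-6,dy=-13->C; (2,4):dx=-7,dy=-9->C; (2,5):dx=-8,dy=-8->C
  (2,6):dx=-4,dy=-15->C; (2,7):dx=+1,dy=-5->D; (2,8):dx=-11,dy=+3->D; (2,9):dx=-9,dy=-4->C
  (2,10):dx=-10,dy=-1->C; (3,4):dx=-1,dy=+4->D; (3,5):dx=-2,dy=+5->D; (3,6):dx=+2,dy=-2->D
  (3,7):dx=+7,dy=+8->C; (3,8):dx=-5,dy=+16->D; (3,9):dx=-3,dy=+9->D; (3,10):dx=-4,dy=+12->D
  (4,5):dx=-1,dy=+1->D; (4,6):dx=+3,dy=-6->D; (4,7):dx=+8,dy=+4->C; (4,8):dx=-4,dy=+12->D
  (4,9):dx=-2,dy=+5->D; (4,10):dx=-3,dy=+8->D; (5,6):dx=+4,dy=-7->D; (5,7):dx=+9,dy=+3->C
  (5,8):dx=-3,dy=+11->D; (5,9):dx=-1,dy=+4->D; (5,10):dx=-2,dy=+7->D; (6,7):dx=+5,dy=+10->C
  (6,8):dx=-7,dy=+18->D; (6,9):dx=-5,dy=+11->D; (6,10):dx=-6,dy=+14->D; (7,8):dx=-12,dy=+8->D
  (7,9):dx=-10,dy=+1->D; (7,10):dx=-11,dy=+4->D; (8,9):dx=+2,dy=-7->D; (8,10):dx=+1,dy=-4->D
  (9,10):dx=-1,dy=+3->D
Step 2: C = 14, D = 31, total pairs = 45.
Step 3: tau = (C - D)/(n(n-1)/2) = (14 - 31)/45 = -0.377778.
Step 4: Exact two-sided p-value (enumerate n! = 3628800 permutations of y under H0): p = 0.155742.
Step 5: alpha = 0.1. fail to reject H0.

tau_b = -0.3778 (C=14, D=31), p = 0.155742, fail to reject H0.


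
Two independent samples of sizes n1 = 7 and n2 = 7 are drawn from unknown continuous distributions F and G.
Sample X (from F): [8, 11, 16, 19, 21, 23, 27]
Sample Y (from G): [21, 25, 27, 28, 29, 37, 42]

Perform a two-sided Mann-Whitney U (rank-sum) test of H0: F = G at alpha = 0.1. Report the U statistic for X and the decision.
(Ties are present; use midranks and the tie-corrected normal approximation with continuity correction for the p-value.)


Step 1: Combine and sort all 14 observations; assign midranks.
sorted (value, group): (8,X), (11,X), (16,X), (19,X), (21,X), (21,Y), (23,X), (25,Y), (27,X), (27,Y), (28,Y), (29,Y), (37,Y), (42,Y)
ranks: 8->1, 11->2, 16->3, 19->4, 21->5.5, 21->5.5, 23->7, 25->8, 27->9.5, 27->9.5, 28->11, 29->12, 37->13, 42->14
Step 2: Rank sum for X: R1 = 1 + 2 + 3 + 4 + 5.5 + 7 + 9.5 = 32.
Step 3: U_X = R1 - n1(n1+1)/2 = 32 - 7*8/2 = 32 - 28 = 4.
       U_Y = n1*n2 - U_X = 49 - 4 = 45.
Step 4: Ties are present, so use the tie-corrected normal approximation (with continuity correction) for the p-value.
Step 5: p-value = 0.010433; compare to alpha = 0.1. reject H0.

U_X = 4, p = 0.010433, reject H0 at alpha = 0.1.


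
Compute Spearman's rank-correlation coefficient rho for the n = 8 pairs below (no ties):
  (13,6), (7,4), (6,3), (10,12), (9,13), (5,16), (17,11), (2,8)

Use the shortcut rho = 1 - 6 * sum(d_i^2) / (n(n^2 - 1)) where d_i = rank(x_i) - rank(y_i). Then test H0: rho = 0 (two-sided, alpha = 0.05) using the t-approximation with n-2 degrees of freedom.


Step 1: Rank x and y separately (midranks; no ties here).
rank(x): 13->7, 7->4, 6->3, 10->6, 9->5, 5->2, 17->8, 2->1
rank(y): 6->3, 4->2, 3->1, 12->6, 13->7, 16->8, 11->5, 8->4
Step 2: d_i = R_x(i) - R_y(i); compute d_i^2.
  (7-3)^2=16, (4-2)^2=4, (3-1)^2=4, (6-6)^2=0, (5-7)^2=4, (2-8)^2=36, (8-5)^2=9, (1-4)^2=9
sum(d^2) = 82.
Step 3: rho = 1 - 6*82 / (8*(8^2 - 1)) = 1 - 492/504 = 0.023810.
Step 4: Under H0, t = rho * sqrt((n-2)/(1-rho^2)) = 0.0583 ~ t(6).
Step 5: Two-sided p-value from the t-distribution with 6 df = 0.955374.
Step 6: alpha = 0.05. fail to reject H0.

rho = 0.0238, p = 0.955374, fail to reject H0 at alpha = 0.05.


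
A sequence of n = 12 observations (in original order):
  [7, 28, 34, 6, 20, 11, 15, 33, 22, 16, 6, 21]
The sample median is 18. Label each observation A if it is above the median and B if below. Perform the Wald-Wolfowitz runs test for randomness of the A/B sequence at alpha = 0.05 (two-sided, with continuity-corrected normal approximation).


Step 1: Compute median = 18; label A = above, B = below.
Labels in order: BAABABBAABBA  (n_A = 6, n_B = 6)
Step 2: Count runs R = 8.
Step 3: Under H0 (random ordering), E[R] = 2*n_A*n_B/(n_A+n_B) + 1 = 2*6*6/12 + 1 = 7.0000.
        Var[R] = 2*n_A*n_B*(2*n_A*n_B - n_A - n_B) / ((n_A+n_B)^2 * (n_A+n_B-1)) = 4320/1584 = 2.7273.
        SD[R] = 1.6514.
Step 4: Continuity-corrected z = (R - 0.5 - E[R]) / SD[R] = (8 - 0.5 - 7.0000) / 1.6514 = 0.3028.
Step 5: Two-sided p-value via normal approximation = 2*(1 - Phi(|z|)) = 0.762069.
Step 6: alpha = 0.05. fail to reject H0.

R = 8, z = 0.3028, p = 0.762069, fail to reject H0.


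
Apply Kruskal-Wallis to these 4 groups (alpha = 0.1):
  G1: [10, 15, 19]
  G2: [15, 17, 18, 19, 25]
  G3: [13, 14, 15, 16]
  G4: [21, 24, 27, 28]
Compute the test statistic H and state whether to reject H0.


Step 1: Combine all N = 16 observations and assign midranks.
sorted (value, group, rank): (10,G1,1), (13,G3,2), (14,G3,3), (15,G1,5), (15,G2,5), (15,G3,5), (16,G3,7), (17,G2,8), (18,G2,9), (19,G1,10.5), (19,G2,10.5), (21,G4,12), (24,G4,13), (25,G2,14), (27,G4,15), (28,G4,16)
Step 2: Sum ranks within each group.
R_1 = 16.5 (n_1 = 3)
R_2 = 46.5 (n_2 = 5)
R_3 = 17 (n_3 = 4)
R_4 = 56 (n_4 = 4)
Step 3: H = 12/(N(N+1)) * sum(R_i^2/n_i) - 3(N+1)
     = 12/(16*17) * (16.5^2/3 + 46.5^2/5 + 17^2/4 + 56^2/4) - 3*17
     = 0.044118 * 1379.45 - 51
     = 9.858088.
Step 4: Ties present; correction factor C = 1 - 30/(16^3 - 16) = 0.992647. Corrected H = 9.858088 / 0.992647 = 9.931111.
Step 5: Under H0, H ~ chi^2(3); p-value = 0.019161.
Step 6: alpha = 0.1. reject H0.

H = 9.9311, df = 3, p = 0.019161, reject H0.


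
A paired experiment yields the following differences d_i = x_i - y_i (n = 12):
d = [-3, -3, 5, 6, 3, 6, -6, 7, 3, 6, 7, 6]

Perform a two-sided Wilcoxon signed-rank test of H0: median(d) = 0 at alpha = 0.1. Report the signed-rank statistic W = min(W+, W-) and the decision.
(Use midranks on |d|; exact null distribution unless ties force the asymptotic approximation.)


Step 1: Drop any zero differences (none here) and take |d_i|.
|d| = [3, 3, 5, 6, 3, 6, 6, 7, 3, 6, 7, 6]
Step 2: Midrank |d_i| (ties get averaged ranks).
ranks: |3|->2.5, |3|->2.5, |5|->5, |6|->8, |3|->2.5, |6|->8, |6|->8, |7|->11.5, |3|->2.5, |6|->8, |7|->11.5, |6|->8
Step 3: Attach original signs; sum ranks with positive sign and with negative sign.
W+ = 5 + 8 + 2.5 + 8 + 11.5 + 2.5 + 8 + 11.5 + 8 = 65
W- = 2.5 + 2.5 + 8 = 13
(Check: W+ + W- = 78 should equal n(n+1)/2 = 78.)
Step 4: Test statistic W = min(W+, W-) = 13.
Step 5: Ties in |d|, so use the tie-corrected normal approximation.
        E[W] = n(n+1)/4 = 12*13/4 = 39.
        Tie groups: |d|=3 (t=4), |d|=6 (t=5), |d|=7 (t=2); sum(t^3 - t) = 186.
        Var[W] = n(n+1)(2n+1)/24 - sum(t^3-t)/48 = 3900/24 - 186/48 = 158.625.
        z = (W - E[W]) / sqrt(Var[W]) = (13 - 39) / 12.5946 = -2.0644.
        Two-sided p = 2*Phi(z) = 0.038983.
Step 6: alpha = 0.1. reject H0.

W+ = 65, W- = 13, W = min = 13, p = 0.038983, reject H0.


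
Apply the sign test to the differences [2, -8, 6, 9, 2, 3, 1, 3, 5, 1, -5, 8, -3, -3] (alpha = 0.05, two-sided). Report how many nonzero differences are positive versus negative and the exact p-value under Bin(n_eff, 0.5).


Step 1: Discard zero differences. Original n = 14; n_eff = number of nonzero differences = 14.
Nonzero differences (with sign): +2, -8, +6, +9, +2, +3, +1, +3, +5, +1, -5, +8, -3, -3
Step 2: Count signs: positive = 10, negative = 4.
Step 3: Under H0: P(positive) = 0.5, so the number of positives S ~ Bin(14, 0.5).
Step 4: Two-sided exact p-value = sum of Bin(14,0.5) probabilities at or below the observed probability = 0.179565.
Step 5: alpha = 0.05. fail to reject H0.

n_eff = 14, pos = 10, neg = 4, p = 0.179565, fail to reject H0.
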